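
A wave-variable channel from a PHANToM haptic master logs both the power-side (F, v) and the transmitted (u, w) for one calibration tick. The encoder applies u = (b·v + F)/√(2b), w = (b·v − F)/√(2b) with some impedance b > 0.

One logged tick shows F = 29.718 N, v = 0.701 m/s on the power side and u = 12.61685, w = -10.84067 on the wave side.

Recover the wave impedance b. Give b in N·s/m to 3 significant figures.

b = 3.21 N·s/m

u + w = 1.7762;  u + w = √(2b)·v, so √(2b) = 1.7762/0.701 = 2.5338.
b = (√(2b))²/2 = 6.4200/2 = 3.2100.
(Check via u − w = 2F/√(2b): u − w = 23.4575, 2F/√(2b) = 23.4574.)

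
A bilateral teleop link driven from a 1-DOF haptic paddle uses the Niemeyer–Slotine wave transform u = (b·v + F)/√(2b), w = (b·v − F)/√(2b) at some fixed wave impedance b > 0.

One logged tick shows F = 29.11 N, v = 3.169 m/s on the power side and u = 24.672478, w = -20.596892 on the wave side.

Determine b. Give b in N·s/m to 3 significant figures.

b = 0.827 N·s/m

u + w = 4.075586;  u + w = √(2b)·v, so √(2b) = 4.075586/3.169 = 1.286080.
b = (√(2b))²/2 = 1.654001/2 = 0.827000.
(Check via u − w = 2F/√(2b): u − w = 45.269370, 2F/√(2b) = 45.269362.)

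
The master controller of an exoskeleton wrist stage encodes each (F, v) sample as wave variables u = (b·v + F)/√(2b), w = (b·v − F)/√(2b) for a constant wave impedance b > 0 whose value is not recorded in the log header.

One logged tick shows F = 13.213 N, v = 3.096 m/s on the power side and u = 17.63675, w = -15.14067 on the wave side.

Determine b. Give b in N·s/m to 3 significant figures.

b = 0.325 N·s/m

u + w = 2.49608;  u + w = √(2b)·v, so √(2b) = 2.49608/3.096 = 0.80623.
b = (√(2b))²/2 = 0.65000/2 = 0.32500.
(Check via u − w = 2F/√(2b): u − w = 32.77742, 2F/√(2b) = 32.77735.)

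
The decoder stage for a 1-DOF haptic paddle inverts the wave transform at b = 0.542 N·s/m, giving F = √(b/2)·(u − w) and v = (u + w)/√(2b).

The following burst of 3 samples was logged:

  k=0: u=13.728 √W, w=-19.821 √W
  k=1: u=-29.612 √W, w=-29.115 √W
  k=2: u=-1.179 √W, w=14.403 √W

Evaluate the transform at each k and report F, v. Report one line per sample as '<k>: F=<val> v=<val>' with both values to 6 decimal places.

k=0: u−w=33.549000, u+w=-6.093000; √(b/2)=0.520577, √(2b)=1.041153; F=0.520577×33.549=17.464824, v=-6.093000/1.041153=-5.852165
k=1: u−w=-0.497000, u+w=-58.727000; √(b/2)=0.520577, √(2b)=1.041153; F=0.520577×(-0.497)=-0.258727, v=-58.727000/1.041153=-56.405724
k=2: u−w=-15.582000, u+w=13.224000; √(b/2)=0.520577, √(2b)=1.041153; F=0.520577×(-15.582)=-8.111625, v=13.224000/1.041153=12.701301

0: F=17.464824 v=-5.852165
1: F=-0.258727 v=-56.405724
2: F=-8.111625 v=12.701301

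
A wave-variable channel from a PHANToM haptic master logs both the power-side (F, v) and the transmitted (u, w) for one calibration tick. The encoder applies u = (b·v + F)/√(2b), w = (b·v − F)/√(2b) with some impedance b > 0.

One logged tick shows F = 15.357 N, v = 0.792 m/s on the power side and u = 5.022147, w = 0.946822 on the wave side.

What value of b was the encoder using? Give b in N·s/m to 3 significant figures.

b = 28.4 N·s/m

u + w = 5.968969;  u + w = √(2b)·v, so √(2b) = 5.968969/0.792 = 7.536577.
b = (√(2b))²/2 = 56.799993/2 = 28.399997.
(Check via u − w = 2F/√(2b): u − w = 4.075325, 2F/√(2b) = 4.075325.)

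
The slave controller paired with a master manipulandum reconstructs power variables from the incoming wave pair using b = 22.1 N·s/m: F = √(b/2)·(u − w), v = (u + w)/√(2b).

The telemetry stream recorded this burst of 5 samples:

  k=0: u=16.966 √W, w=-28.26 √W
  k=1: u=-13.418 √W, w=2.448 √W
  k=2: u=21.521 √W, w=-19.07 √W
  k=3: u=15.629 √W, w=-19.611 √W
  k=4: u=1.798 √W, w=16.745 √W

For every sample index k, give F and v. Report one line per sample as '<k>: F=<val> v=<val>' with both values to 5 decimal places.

k=0: u−w=45.22600, u+w=-11.29400; √(b/2)=3.32415, √(2b)=6.64831; F=3.32415×45.226=150.33819, v=-11.29400/6.64831=-1.69878
k=1: u−w=-15.86600, u+w=-10.97000; √(b/2)=3.32415, √(2b)=6.64831; F=3.32415×(-15.866)=-52.74103, v=-10.97000/6.64831=-1.65004
k=2: u−w=40.59100, u+w=2.45100; √(b/2)=3.32415, √(2b)=6.64831; F=3.32415×40.591=134.93074, v=2.45100/6.64831=0.36867
k=3: u−w=35.24000, u+w=-3.98200; √(b/2)=3.32415, √(2b)=6.64831; F=3.32415×35.24=117.14319, v=-3.98200/6.64831=-0.59895
k=4: u−w=-14.94700, u+w=18.54300; √(b/2)=3.32415, √(2b)=6.64831; F=3.32415×(-14.947)=-49.68613, v=18.54300/6.64831=2.78913

0: F=150.33819 v=-1.69878
1: F=-52.74103 v=-1.65004
2: F=134.93074 v=0.36867
3: F=117.14319 v=-0.59895
4: F=-49.68613 v=2.78913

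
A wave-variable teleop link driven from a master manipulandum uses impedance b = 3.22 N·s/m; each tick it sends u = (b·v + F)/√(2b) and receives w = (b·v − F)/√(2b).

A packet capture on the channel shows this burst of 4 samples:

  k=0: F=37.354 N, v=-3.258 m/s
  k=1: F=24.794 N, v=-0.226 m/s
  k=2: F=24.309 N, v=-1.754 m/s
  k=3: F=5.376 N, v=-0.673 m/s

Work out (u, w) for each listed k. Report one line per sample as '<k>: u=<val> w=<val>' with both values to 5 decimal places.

k=0: b·v=3.22×(-3.258)=-10.49076; √(2b)=2.53772; u=(-10.49076+37.354)/2.53772=10.58560, w=(-10.49076−37.354)/2.53772=-18.85348
k=1: b·v=3.22×(-0.226)=-0.72772; √(2b)=2.53772; u=(-0.72772+24.794)/2.53772=9.48344, w=(-0.72772−24.794)/2.53772=-10.05697
k=2: b·v=3.22×(-1.754)=-5.64788; √(2b)=2.53772; u=(-5.64788+24.309)/2.53772=7.35351, w=(-5.64788−24.309)/2.53772=-11.80466
k=3: b·v=3.22×(-0.673)=-2.16706; √(2b)=2.53772; u=(-2.16706+5.376)/2.53772=1.26450, w=(-2.16706−5.376)/2.53772=-2.97238

0: u=10.58560 w=-18.85348
1: u=9.48344 w=-10.05697
2: u=7.35351 w=-11.80466
3: u=1.26450 w=-2.97238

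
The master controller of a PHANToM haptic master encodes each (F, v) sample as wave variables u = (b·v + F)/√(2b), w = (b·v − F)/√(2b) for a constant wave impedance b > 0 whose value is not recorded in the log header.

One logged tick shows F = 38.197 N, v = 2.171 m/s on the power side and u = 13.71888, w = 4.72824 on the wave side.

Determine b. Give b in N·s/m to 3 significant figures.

u + w = 18.44712;  u + w = √(2b)·v, so √(2b) = 18.44712/2.171 = 8.49706.
b = (√(2b))²/2 = 72.20005/2 = 36.10003.
(Check via u − w = 2F/√(2b): u − w = 8.99064, 2F/√(2b) = 8.99064.)

b = 36.1 N·s/m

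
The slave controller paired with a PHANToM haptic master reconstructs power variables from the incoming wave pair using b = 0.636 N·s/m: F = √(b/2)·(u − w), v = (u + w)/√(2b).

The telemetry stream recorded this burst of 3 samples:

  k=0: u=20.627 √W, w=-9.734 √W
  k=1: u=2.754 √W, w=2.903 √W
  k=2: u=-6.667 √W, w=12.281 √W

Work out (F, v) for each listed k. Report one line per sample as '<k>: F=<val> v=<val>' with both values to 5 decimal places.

0: F=17.12102 v=9.65837
1: F=-0.08402 v=5.01583
2: F=-10.68506 v=4.97770

k=0: u−w=30.36100, u+w=10.89300; √(b/2)=0.56391, √(2b)=1.12783; F=0.56391×30.361=17.12102, v=10.89300/1.12783=9.65837
k=1: u−w=-0.14900, u+w=5.65700; √(b/2)=0.56391, √(2b)=1.12783; F=0.56391×(-0.149)=-0.08402, v=5.65700/1.12783=5.01583
k=2: u−w=-18.94800, u+w=5.61400; √(b/2)=0.56391, √(2b)=1.12783; F=0.56391×(-18.948)=-10.68506, v=5.61400/1.12783=4.97770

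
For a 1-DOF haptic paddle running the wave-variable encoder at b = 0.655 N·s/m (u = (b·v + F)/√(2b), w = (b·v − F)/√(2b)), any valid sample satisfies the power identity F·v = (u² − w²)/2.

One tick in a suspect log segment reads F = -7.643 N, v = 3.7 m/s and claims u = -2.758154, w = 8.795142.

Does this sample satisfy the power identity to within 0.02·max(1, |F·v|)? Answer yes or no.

F·v = (-7.643)×3.7 = -28.279100 W.
(u² − w²)/2 = (7.607413 − 77.354523)/2 = -34.873555 W.
|Δ| = 6.594455;  2% of max(1, |F·v|) = 0.565582.

no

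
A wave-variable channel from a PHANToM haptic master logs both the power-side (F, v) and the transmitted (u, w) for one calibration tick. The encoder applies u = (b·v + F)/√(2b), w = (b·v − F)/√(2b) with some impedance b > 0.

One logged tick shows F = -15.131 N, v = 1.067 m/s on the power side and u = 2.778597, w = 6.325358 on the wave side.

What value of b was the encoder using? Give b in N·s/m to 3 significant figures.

b = 36.4 N·s/m

u + w = 9.103955;  u + w = √(2b)·v, so √(2b) = 9.103955/1.067 = 8.532291.
b = (√(2b))²/2 = 72.799998/2 = 36.399999.
(Check via u − w = 2F/√(2b): u − w = -3.546761, 2F/√(2b) = -3.546761.)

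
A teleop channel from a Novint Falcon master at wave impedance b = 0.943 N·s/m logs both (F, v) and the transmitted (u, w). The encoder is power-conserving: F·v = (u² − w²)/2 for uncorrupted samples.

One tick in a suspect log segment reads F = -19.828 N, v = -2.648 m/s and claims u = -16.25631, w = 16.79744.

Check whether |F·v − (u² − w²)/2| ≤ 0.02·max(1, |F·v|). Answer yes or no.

no

F·v = (-19.828)×(-2.648) = 52.50454 W.
(u² − w²)/2 = (264.26761 − 282.15399)/2 = -8.94319 W.
|Δ| = 61.44773;  2% of max(1, |F·v|) = 1.05009.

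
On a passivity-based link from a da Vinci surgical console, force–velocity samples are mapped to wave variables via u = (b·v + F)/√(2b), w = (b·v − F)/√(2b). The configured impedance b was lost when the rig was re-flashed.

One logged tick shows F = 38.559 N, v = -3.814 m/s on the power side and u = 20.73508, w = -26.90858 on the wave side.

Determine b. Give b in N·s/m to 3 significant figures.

u + w = -6.17350;  u + w = √(2b)·v, so √(2b) = -6.17350/(-3.814) = 1.61864.
b = (√(2b))²/2 = 2.62000/2 = 1.31000.
(Check via u − w = 2F/√(2b): u − w = 47.64366, 2F/√(2b) = 47.64365.)

b = 1.31 N·s/m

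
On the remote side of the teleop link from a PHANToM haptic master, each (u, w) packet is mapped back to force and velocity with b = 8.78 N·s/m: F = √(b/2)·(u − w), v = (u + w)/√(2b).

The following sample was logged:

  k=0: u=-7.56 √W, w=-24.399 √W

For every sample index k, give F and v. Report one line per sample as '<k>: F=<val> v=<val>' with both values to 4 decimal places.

k=0: u−w=16.8390, u+w=-31.9590; √(b/2)=2.0952, √(2b)=4.1905; F=2.0952×16.839=35.2816, v=-31.9590/4.1905=-7.6266

0: F=35.2816 v=-7.6266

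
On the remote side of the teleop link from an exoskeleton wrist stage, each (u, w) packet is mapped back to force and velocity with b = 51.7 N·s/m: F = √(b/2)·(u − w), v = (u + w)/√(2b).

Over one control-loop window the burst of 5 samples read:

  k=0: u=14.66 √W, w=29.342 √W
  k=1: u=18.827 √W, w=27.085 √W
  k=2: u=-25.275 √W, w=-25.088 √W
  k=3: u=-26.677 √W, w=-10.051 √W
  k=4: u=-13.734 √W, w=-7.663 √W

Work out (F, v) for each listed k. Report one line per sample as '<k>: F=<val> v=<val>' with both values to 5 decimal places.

0: F=-74.64754 v=4.32725
1: F=-41.98606 v=4.51509
2: F=-0.95076 v=-4.95281
3: F=-84.53140 v=-3.61191
4: F=-30.86672 v=-2.10423

k=0: u−w=-14.68200, u+w=44.00200; √(b/2)=5.08429, √(2b)=10.16858; F=5.08429×(-14.682)=-74.64754, v=44.00200/10.16858=4.32725
k=1: u−w=-8.25800, u+w=45.91200; √(b/2)=5.08429, √(2b)=10.16858; F=5.08429×(-8.258)=-41.98606, v=45.91200/10.16858=4.51509
k=2: u−w=-0.18700, u+w=-50.36300; √(b/2)=5.08429, √(2b)=10.16858; F=5.08429×(-0.187)=-0.95076, v=-50.36300/10.16858=-4.95281
k=3: u−w=-16.62600, u+w=-36.72800; √(b/2)=5.08429, √(2b)=10.16858; F=5.08429×(-16.626)=-84.53140, v=-36.72800/10.16858=-3.61191
k=4: u−w=-6.07100, u+w=-21.39700; √(b/2)=5.08429, √(2b)=10.16858; F=5.08429×(-6.071)=-30.86672, v=-21.39700/10.16858=-2.10423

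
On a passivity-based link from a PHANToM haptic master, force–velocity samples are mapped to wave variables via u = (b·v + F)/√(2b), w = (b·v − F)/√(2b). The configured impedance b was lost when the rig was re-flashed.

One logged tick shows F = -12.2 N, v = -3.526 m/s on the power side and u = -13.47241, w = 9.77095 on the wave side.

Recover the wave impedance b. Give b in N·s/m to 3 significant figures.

u + w = -3.70146;  u + w = √(2b)·v, so √(2b) = -3.70146/(-3.526) = 1.04976.
b = (√(2b))²/2 = 1.10200/2 = 0.55100.
(Check via u − w = 2F/√(2b): u − w = -23.24336, 2F/√(2b) = -23.24337.)

b = 0.551 N·s/m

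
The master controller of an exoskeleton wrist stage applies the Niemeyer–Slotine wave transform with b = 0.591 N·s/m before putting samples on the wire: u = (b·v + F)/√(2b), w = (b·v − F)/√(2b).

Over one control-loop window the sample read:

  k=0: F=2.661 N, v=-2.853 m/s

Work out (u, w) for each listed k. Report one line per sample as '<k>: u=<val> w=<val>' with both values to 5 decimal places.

k=0: b·v=0.591×(-2.853)=-1.68612; √(2b)=1.08720; u=(-1.68612+2.661)/1.08720=0.89669, w=(-1.68612−2.661)/1.08720=-3.99846

0: u=0.89669 w=-3.99846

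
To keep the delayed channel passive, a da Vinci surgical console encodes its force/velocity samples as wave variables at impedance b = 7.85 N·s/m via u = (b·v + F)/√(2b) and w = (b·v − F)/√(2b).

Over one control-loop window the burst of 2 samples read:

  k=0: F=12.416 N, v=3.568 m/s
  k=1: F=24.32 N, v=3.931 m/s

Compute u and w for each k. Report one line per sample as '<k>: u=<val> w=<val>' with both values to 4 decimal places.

0: u=10.2023 w=3.9353
1: u=13.9258 w=1.6501

k=0: b·v=7.85×3.568=28.0088; √(2b)=3.9623; u=(28.0088+12.416)/3.9623=10.2023, w=(28.0088−12.416)/3.9623=3.9353
k=1: b·v=7.85×3.931=30.8583; √(2b)=3.9623; u=(30.8583+24.32)/3.9623=13.9258, w=(30.8583−24.32)/3.9623=1.6501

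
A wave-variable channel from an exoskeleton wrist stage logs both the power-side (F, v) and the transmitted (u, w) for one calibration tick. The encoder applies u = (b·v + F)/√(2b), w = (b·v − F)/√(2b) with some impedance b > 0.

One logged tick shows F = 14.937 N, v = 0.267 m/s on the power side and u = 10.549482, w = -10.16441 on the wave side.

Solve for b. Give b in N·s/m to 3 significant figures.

b = 1.04 N·s/m

u + w = 0.385072;  u + w = √(2b)·v, so √(2b) = 0.385072/0.267 = 1.442217.
b = (√(2b))²/2 = 2.079991/2 = 1.039995.
(Check via u − w = 2F/√(2b): u − w = 20.713892, 2F/√(2b) = 20.713939.)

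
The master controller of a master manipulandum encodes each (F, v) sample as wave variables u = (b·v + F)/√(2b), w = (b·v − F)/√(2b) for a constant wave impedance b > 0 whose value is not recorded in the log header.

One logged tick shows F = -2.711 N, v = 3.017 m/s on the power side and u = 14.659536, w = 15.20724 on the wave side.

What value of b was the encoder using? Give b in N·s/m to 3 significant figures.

b = 49 N·s/m

u + w = 29.866776;  u + w = √(2b)·v, so √(2b) = 29.866776/3.017 = 9.899495.
b = (√(2b))²/2 = 97.999999/2 = 48.999999.
(Check via u − w = 2F/√(2b): u − w = -0.547704, 2F/√(2b) = -0.547705.)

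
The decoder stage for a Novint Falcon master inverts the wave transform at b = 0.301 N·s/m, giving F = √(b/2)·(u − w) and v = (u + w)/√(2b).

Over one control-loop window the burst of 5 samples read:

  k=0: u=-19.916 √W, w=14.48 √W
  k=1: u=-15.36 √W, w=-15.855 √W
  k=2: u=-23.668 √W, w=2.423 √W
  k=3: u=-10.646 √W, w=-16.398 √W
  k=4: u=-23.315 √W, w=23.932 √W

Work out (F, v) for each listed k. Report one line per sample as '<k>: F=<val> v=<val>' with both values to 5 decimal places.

0: F=-13.34370 v=-7.00618
1: F=0.19203 v=-40.23140
2: F=-10.12183 v=-27.38158
3: F=2.23145 v=-34.85561
4: F=-18.32916 v=0.79522

k=0: u−w=-34.39600, u+w=-5.43600; √(b/2)=0.38794, √(2b)=0.77589; F=0.38794×(-34.396)=-13.34370, v=-5.43600/0.77589=-7.00618
k=1: u−w=0.49500, u+w=-31.21500; √(b/2)=0.38794, √(2b)=0.77589; F=0.38794×0.495=0.19203, v=-31.21500/0.77589=-40.23140
k=2: u−w=-26.09100, u+w=-21.24500; √(b/2)=0.38794, √(2b)=0.77589; F=0.38794×(-26.091)=-10.12183, v=-21.24500/0.77589=-27.38158
k=3: u−w=5.75200, u+w=-27.04400; √(b/2)=0.38794, √(2b)=0.77589; F=0.38794×5.752=2.23145, v=-27.04400/0.77589=-34.85561
k=4: u−w=-47.24700, u+w=0.61700; √(b/2)=0.38794, √(2b)=0.77589; F=0.38794×(-47.247)=-18.32916, v=0.61700/0.77589=0.79522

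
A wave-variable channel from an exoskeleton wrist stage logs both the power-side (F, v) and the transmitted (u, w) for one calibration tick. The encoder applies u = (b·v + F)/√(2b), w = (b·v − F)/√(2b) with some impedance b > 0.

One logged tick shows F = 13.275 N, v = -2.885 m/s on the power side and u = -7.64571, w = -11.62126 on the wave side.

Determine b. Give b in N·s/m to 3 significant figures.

b = 22.3 N·s/m

u + w = -19.2670;  u + w = √(2b)·v, so √(2b) = -19.2670/(-2.885) = 6.6783.
b = (√(2b))²/2 = 44.6000/2 = 22.3000.
(Check via u − w = 2F/√(2b): u − w = 3.9755, 2F/√(2b) = 3.9755.)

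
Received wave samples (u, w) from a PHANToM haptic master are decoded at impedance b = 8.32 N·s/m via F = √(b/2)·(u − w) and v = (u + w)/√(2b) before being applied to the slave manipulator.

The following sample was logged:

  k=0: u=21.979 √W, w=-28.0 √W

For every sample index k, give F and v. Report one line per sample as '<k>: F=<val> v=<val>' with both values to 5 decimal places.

k=0: u−w=49.97900, u+w=-6.02100; √(b/2)=2.03961, √(2b)=4.07922; F=2.03961×49.979=101.93756, v=-6.02100/4.07922=-1.47602

0: F=101.93756 v=-1.47602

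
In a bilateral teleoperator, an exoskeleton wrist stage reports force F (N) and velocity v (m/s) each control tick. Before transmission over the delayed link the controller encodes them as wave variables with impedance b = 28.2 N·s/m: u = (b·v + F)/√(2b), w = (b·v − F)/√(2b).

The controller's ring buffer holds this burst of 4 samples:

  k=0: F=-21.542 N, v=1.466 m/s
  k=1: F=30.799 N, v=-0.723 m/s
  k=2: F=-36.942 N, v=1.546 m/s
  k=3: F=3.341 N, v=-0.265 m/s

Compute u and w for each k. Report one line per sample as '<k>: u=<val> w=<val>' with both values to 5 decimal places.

k=0: b·v=28.2×1.466=41.34120; √(2b)=7.50999; u=(41.34120+(-21.542))/7.50999=2.63638, w=(41.34120−(-21.542))/7.50999=8.37327
k=1: b·v=28.2×(-0.723)=-20.38860; √(2b)=7.50999; u=(-20.38860+30.799)/7.50999=1.38621, w=(-20.38860−30.799)/7.50999=-6.81593
k=2: b·v=28.2×1.546=43.59720; √(2b)=7.50999; u=(43.59720+(-36.942))/7.50999=0.88618, w=(43.59720−(-36.942))/7.50999=10.72427
k=3: b·v=28.2×(-0.265)=-7.47300; √(2b)=7.50999; u=(-7.47300+3.341)/7.50999=-0.55020, w=(-7.47300−3.341)/7.50999=-1.43995

0: u=2.63638 w=8.37327
1: u=1.38621 w=-6.81593
2: u=0.88618 w=10.72427
3: u=-0.55020 w=-1.43995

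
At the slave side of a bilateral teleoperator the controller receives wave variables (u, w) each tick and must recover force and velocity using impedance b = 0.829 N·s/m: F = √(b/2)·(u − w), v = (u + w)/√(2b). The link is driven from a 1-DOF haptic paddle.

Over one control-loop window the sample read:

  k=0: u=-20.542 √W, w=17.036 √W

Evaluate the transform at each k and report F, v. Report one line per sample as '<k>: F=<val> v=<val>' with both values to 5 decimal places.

k=0: u−w=-37.57800, u+w=-3.50600; √(b/2)=0.64382, √(2b)=1.28763; F=0.64382×(-37.578)=-24.19335, v=-3.50600/1.28763=-2.72282

0: F=-24.19335 v=-2.72282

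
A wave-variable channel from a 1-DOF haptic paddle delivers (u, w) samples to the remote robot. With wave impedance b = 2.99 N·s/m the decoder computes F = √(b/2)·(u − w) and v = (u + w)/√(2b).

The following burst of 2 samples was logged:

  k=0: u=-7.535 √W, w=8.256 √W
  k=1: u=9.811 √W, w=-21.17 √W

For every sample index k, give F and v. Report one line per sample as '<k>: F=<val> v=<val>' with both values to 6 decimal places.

0: F=-19.307686 v=0.294839
1: F=37.880528 v=-4.645041

k=0: u−w=-15.791000, u+w=0.721000; √(b/2)=1.222702, √(2b)=2.445404; F=1.222702×(-15.791)=-19.307686, v=0.721000/2.445404=0.294839
k=1: u−w=30.981000, u+w=-11.359000; √(b/2)=1.222702, √(2b)=2.445404; F=1.222702×30.981=37.880528, v=-11.359000/2.445404=-4.645041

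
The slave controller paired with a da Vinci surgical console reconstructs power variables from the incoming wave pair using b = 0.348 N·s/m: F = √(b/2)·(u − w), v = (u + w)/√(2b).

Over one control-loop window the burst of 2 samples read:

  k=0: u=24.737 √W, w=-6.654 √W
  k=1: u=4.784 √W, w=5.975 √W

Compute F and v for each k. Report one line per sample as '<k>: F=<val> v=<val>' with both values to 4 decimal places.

k=0: u−w=31.3910, u+w=18.0830; √(b/2)=0.4171, √(2b)=0.8343; F=0.4171×31.391=13.0942, v=18.0830/0.8343=21.6753
k=1: u−w=-1.1910, u+w=10.7590; √(b/2)=0.4171, √(2b)=0.8343; F=0.4171×(-1.191)=-0.4968, v=10.7590/0.8343=12.8964

0: F=13.0942 v=21.6753
1: F=-0.4968 v=12.8964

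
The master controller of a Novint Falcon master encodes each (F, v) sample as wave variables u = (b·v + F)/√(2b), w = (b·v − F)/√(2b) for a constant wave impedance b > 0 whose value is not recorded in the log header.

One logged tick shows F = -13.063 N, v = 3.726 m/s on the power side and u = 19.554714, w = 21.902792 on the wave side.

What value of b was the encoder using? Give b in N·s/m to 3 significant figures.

b = 61.9 N·s/m

u + w = 41.457506;  u + w = √(2b)·v, so √(2b) = 41.457506/3.726 = 11.126545.
b = (√(2b))²/2 = 123.800000/2 = 61.900000.
(Check via u − w = 2F/√(2b): u − w = -2.348078, 2F/√(2b) = -2.348078.)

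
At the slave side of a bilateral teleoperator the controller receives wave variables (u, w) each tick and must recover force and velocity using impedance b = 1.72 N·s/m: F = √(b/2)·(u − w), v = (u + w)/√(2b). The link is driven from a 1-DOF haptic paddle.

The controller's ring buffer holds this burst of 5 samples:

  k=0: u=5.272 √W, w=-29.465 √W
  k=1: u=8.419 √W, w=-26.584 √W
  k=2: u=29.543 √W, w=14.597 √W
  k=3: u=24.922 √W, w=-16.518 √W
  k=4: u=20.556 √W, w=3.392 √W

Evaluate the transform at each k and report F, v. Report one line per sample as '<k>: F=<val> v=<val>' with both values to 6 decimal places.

k=0: u−w=34.737000, u+w=-24.193000; √(b/2)=0.927362, √(2b)=1.854724; F=0.927362×34.737=32.213769, v=-24.193000/1.854724=-13.043991
k=1: u−w=35.003000, u+w=-18.165000; √(b/2)=0.927362, √(2b)=1.854724; F=0.927362×35.003=32.460447, v=-18.165000/1.854724=-9.793912
k=2: u−w=14.946000, u+w=44.140000; √(b/2)=0.927362, √(2b)=1.854724; F=0.927362×14.946=13.860350, v=44.140000/1.854724=23.798693
k=3: u−w=41.440000, u+w=8.404000; √(b/2)=0.927362, √(2b)=1.854724; F=0.927362×41.44=38.429875, v=8.404000/1.854724=4.531133
k=4: u−w=17.164000, u+w=23.948000; √(b/2)=0.927362, √(2b)=1.854724; F=0.927362×17.164=15.917239, v=23.948000/1.854724=12.911896

0: F=32.213769 v=-13.043991
1: F=32.460447 v=-9.793912
2: F=13.860350 v=23.798693
3: F=38.429875 v=4.531133
4: F=15.917239 v=12.911896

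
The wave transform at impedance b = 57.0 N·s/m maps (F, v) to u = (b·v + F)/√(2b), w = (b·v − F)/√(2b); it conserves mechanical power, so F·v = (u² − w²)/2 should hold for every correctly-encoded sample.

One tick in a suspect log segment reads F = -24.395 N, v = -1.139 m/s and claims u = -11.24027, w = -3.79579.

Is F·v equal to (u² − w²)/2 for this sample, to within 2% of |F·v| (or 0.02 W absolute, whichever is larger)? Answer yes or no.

no

F·v = (-24.395)×(-1.139) = 27.78590 W.
(u² − w²)/2 = (126.34367 − 14.40802)/2 = 55.96782 W.
|Δ| = 28.18192;  2% of max(1, |F·v|) = 0.55572.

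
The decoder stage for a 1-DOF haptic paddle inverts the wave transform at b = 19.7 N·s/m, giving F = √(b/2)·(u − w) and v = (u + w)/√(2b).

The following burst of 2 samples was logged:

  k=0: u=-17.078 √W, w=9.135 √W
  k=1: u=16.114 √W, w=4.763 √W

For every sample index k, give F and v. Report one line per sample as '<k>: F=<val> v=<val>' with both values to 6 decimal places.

k=0: u−w=-26.213000, u+w=-7.943000; √(b/2)=3.138471, √(2b)=6.276942; F=3.138471×(-26.213)=-82.268739, v=-7.943000/6.276942=-1.265425
k=1: u−w=11.351000, u+w=20.877000; √(b/2)=3.138471, √(2b)=6.276942; F=3.138471×11.351=35.624784, v=20.877000/6.276942=3.325983

0: F=-82.268739 v=-1.265425
1: F=35.624784 v=3.325983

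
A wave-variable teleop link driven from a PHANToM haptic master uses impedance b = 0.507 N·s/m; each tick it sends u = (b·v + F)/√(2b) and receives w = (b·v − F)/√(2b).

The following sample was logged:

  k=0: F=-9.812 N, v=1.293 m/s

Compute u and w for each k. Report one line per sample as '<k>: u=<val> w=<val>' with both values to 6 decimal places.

0: u=-9.093019 w=10.395039

k=0: b·v=0.507×1.293=0.655551; √(2b)=1.006976; u=(0.655551+(-9.812))/1.006976=-9.093019, w=(0.655551−(-9.812))/1.006976=10.395039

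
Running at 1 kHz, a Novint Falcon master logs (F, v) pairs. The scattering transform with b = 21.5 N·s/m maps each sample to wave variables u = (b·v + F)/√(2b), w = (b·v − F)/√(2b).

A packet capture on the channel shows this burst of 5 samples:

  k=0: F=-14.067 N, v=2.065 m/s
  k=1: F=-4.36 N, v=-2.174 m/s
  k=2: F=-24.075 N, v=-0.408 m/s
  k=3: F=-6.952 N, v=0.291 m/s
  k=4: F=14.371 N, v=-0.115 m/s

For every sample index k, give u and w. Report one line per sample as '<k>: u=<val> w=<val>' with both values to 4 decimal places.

0: u=4.6254 w=8.9158
1: u=-7.7928 w=-6.4630
2: u=-5.0091 w=2.3337
3: u=-0.1061 w=2.0143
4: u=1.8145 w=-2.5686

k=0: b·v=21.5×2.065=44.3975; √(2b)=6.5574; u=(44.3975+(-14.067))/6.5574=4.6254, w=(44.3975−(-14.067))/6.5574=8.9158
k=1: b·v=21.5×(-2.174)=-46.7410; √(2b)=6.5574; u=(-46.7410+(-4.36))/6.5574=-7.7928, w=(-46.7410−(-4.36))/6.5574=-6.4630
k=2: b·v=21.5×(-0.408)=-8.7720; √(2b)=6.5574; u=(-8.7720+(-24.075))/6.5574=-5.0091, w=(-8.7720−(-24.075))/6.5574=2.3337
k=3: b·v=21.5×0.291=6.2565; √(2b)=6.5574; u=(6.2565+(-6.952))/6.5574=-0.1061, w=(6.2565−(-6.952))/6.5574=2.0143
k=4: b·v=21.5×(-0.115)=-2.4725; √(2b)=6.5574; u=(-2.4725+14.371)/6.5574=1.8145, w=(-2.4725−14.371)/6.5574=-2.5686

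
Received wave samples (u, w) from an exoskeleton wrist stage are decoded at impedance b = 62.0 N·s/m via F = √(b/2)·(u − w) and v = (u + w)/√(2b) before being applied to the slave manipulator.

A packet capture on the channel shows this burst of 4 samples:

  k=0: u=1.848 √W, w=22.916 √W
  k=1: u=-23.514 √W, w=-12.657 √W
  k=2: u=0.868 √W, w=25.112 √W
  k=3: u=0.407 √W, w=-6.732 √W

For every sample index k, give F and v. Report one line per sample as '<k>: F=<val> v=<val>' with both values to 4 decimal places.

0: F=-117.3017 v=2.2239
1: F=-60.4492 v=-3.2483
2: F=-134.9849 v=2.3331
3: F=39.7483 v=-0.5680

k=0: u−w=-21.0680, u+w=24.7640; √(b/2)=5.5678, √(2b)=11.1355; F=5.5678×(-21.068)=-117.3017, v=24.7640/11.1355=2.2239
k=1: u−w=-10.8570, u+w=-36.1710; √(b/2)=5.5678, √(2b)=11.1355; F=5.5678×(-10.857)=-60.4492, v=-36.1710/11.1355=-3.2483
k=2: u−w=-24.2440, u+w=25.9800; √(b/2)=5.5678, √(2b)=11.1355; F=5.5678×(-24.244)=-134.9849, v=25.9800/11.1355=2.3331
k=3: u−w=7.1390, u+w=-6.3250; √(b/2)=5.5678, √(2b)=11.1355; F=5.5678×7.139=39.7483, v=-6.3250/11.1355=-0.5680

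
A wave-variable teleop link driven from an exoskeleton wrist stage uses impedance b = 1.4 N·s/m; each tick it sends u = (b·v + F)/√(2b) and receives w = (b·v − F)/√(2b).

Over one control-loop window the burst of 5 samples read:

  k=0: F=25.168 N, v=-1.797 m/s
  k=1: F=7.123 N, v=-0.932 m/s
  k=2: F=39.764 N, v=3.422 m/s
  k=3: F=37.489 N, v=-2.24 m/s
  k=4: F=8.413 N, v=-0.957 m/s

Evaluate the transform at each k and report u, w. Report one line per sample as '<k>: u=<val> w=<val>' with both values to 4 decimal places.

k=0: b·v=1.4×(-1.797)=-2.5158; √(2b)=1.6733; u=(-2.5158+25.168)/1.6733=13.5373, w=(-2.5158−25.168)/1.6733=-16.5442
k=1: b·v=1.4×(-0.932)=-1.3048; √(2b)=1.6733; u=(-1.3048+7.123)/1.6733=3.4770, w=(-1.3048−7.123)/1.6733=-5.0366
k=2: b·v=1.4×3.422=4.7908; √(2b)=1.6733; u=(4.7908+39.764)/1.6733=26.6266, w=(4.7908−39.764)/1.6733=-20.9005
k=3: b·v=1.4×(-2.24)=-3.1360; √(2b)=1.6733; u=(-3.1360+37.489)/1.6733=20.5298, w=(-3.1360−37.489)/1.6733=-24.2781
k=4: b·v=1.4×(-0.957)=-1.3398; √(2b)=1.6733; u=(-1.3398+8.413)/1.6733=4.2270, w=(-1.3398−8.413)/1.6733=-5.8284

0: u=13.5373 w=-16.5442
1: u=3.4770 w=-5.0366
2: u=26.6266 w=-20.9005
3: u=20.5298 w=-24.2781
4: u=4.2270 w=-5.8284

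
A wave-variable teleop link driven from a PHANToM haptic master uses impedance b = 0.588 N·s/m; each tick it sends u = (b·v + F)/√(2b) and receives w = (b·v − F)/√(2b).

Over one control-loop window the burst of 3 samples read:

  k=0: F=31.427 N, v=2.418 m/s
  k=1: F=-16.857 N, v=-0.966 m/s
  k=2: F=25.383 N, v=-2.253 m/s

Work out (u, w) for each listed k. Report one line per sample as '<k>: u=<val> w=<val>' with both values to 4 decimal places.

k=0: b·v=0.588×2.418=1.4218; √(2b)=1.0844; u=(1.4218+31.427)/1.0844=30.2911, w=(1.4218−31.427)/1.0844=-27.6690
k=1: b·v=0.588×(-0.966)=-0.5680; √(2b)=1.0844; u=(-0.5680+(-16.857))/1.0844=-16.0683, w=(-0.5680−(-16.857))/1.0844=15.0207
k=2: b·v=0.588×(-2.253)=-1.3248; √(2b)=1.0844; u=(-1.3248+25.383)/1.0844=22.1850, w=(-1.3248−25.383)/1.0844=-24.6283

0: u=30.2911 w=-27.6690
1: u=-16.0683 w=15.0207
2: u=22.1850 w=-24.6283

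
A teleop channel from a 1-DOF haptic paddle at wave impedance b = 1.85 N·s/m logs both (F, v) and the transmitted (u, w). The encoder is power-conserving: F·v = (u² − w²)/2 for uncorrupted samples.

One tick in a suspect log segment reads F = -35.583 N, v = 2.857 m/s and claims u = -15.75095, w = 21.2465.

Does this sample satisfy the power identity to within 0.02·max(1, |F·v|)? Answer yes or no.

F·v = (-35.583)×2.857 = -101.66063 W.
(u² − w²)/2 = (248.09243 − 451.41376)/2 = -101.66067 W.
|Δ| = 0.00004;  2% of max(1, |F·v|) = 2.03321.

yes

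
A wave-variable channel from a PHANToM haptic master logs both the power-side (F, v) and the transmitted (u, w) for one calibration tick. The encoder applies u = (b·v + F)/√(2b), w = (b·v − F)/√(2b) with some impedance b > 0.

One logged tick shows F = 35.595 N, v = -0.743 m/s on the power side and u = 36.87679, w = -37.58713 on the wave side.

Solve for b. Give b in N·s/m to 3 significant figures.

u + w = -0.71034;  u + w = √(2b)·v, so √(2b) = -0.71034/(-0.743) = 0.95604.
b = (√(2b))²/2 = 0.91402/2 = 0.45701.
(Check via u − w = 2F/√(2b): u − w = 74.46392, 2F/√(2b) = 74.46317.)

b = 0.457 N·s/m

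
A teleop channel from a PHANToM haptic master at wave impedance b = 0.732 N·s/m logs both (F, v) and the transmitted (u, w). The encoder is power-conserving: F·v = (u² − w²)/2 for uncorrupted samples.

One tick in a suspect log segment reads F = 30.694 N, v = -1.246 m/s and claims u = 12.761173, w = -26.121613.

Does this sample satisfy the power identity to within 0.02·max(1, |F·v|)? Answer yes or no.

no

F·v = 30.694×(-1.246) = -38.244724 W.
(u² − w²)/2 = (162.847536 − 682.338666)/2 = -259.745565 W.
|Δ| = 221.500841;  2% of max(1, |F·v|) = 0.764894.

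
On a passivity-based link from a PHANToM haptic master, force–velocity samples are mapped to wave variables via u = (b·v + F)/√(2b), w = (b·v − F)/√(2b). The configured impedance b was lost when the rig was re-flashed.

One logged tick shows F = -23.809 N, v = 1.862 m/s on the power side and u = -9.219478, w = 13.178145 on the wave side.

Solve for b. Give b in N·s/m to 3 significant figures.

b = 2.26 N·s/m

u + w = 3.958667;  u + w = √(2b)·v, so √(2b) = 3.958667/1.862 = 2.126030.
b = (√(2b))²/2 = 4.520002/2 = 2.260001.
(Check via u − w = 2F/√(2b): u − w = -22.397623, 2F/√(2b) = -22.397619.)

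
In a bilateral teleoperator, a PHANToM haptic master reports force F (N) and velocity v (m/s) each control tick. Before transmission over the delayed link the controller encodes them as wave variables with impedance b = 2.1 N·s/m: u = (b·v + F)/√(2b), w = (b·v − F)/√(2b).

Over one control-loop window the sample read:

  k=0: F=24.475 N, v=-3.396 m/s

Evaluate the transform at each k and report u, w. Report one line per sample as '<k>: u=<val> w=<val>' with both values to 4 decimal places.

k=0: b·v=2.1×(-3.396)=-7.1316; √(2b)=2.0494; u=(-7.1316+24.475)/2.0494=8.4627, w=(-7.1316−24.475)/2.0494=-15.4224

0: u=8.4627 w=-15.4224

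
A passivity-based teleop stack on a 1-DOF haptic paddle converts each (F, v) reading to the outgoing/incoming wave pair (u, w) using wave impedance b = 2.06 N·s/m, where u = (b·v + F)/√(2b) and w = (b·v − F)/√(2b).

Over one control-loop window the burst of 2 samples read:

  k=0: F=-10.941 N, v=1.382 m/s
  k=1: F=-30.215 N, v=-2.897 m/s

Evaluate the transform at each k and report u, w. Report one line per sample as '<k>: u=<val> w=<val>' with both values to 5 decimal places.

k=0: b·v=2.06×1.382=2.84692; √(2b)=2.02978; u=(2.84692+(-10.941))/2.02978=-3.98767, w=(2.84692−(-10.941))/2.02978=6.79282
k=1: b·v=2.06×(-2.897)=-5.96782; √(2b)=2.02978; u=(-5.96782+(-30.215))/2.02978=-17.82600, w=(-5.96782−(-30.215))/2.02978=11.94573

0: u=-3.98767 w=6.79282
1: u=-17.82600 w=11.94573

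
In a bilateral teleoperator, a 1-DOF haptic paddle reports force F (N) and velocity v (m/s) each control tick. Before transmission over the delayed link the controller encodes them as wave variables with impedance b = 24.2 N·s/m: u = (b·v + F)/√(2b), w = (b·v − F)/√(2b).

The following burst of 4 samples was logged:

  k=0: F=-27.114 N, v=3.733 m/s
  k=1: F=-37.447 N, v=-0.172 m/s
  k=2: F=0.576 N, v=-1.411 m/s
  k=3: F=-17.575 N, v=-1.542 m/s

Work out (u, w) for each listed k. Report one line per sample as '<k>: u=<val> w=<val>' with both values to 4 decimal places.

k=0: b·v=24.2×3.733=90.3386; √(2b)=6.9570; u=(90.3386+(-27.114))/6.9570=9.0879, w=(90.3386−(-27.114))/6.9570=16.8826
k=1: b·v=24.2×(-0.172)=-4.1624; √(2b)=6.9570; u=(-4.1624+(-37.447))/6.9570=-5.9809, w=(-4.1624−(-37.447))/6.9570=4.7843
k=2: b·v=24.2×(-1.411)=-34.1462; √(2b)=6.9570; u=(-34.1462+0.576)/6.9570=-4.8254, w=(-34.1462−0.576)/6.9570=-4.9910
k=3: b·v=24.2×(-1.542)=-37.3164; √(2b)=6.9570; u=(-37.3164+(-17.575))/6.9570=-7.8901, w=(-37.3164−(-17.575))/6.9570=-2.8376

0: u=9.0879 w=16.8826
1: u=-5.9809 w=4.7843
2: u=-4.8254 w=-4.9910
3: u=-7.8901 w=-2.8376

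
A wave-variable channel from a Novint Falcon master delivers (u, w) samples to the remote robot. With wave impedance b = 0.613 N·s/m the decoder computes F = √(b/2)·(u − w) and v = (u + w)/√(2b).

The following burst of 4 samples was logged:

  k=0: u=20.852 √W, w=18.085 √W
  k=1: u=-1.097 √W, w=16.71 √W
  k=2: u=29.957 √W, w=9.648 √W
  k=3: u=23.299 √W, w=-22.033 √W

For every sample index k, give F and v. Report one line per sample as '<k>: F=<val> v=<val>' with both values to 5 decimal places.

k=0: u−w=2.76700, u+w=38.93700; √(b/2)=0.55362, √(2b)=1.10725; F=0.55362×2.767=1.53188, v=38.93700/1.10725=35.16554
k=1: u−w=-17.80700, u+w=15.61300; √(b/2)=0.55362, √(2b)=1.10725; F=0.55362×(-17.807)=-9.85839, v=15.61300/1.10725=14.10071
k=2: u−w=20.30900, u+w=39.60500; √(b/2)=0.55362, √(2b)=1.10725; F=0.55362×20.309=11.24356, v=39.60500/1.10725=35.76883
k=3: u−w=45.33200, u+w=1.26600; √(b/2)=0.55362, √(2b)=1.10725; F=0.55362×45.332=25.09690, v=1.26600/1.10725=1.14337

0: F=1.53188 v=35.16554
1: F=-9.85839 v=14.10071
2: F=11.24356 v=35.76883
3: F=25.09690 v=1.14337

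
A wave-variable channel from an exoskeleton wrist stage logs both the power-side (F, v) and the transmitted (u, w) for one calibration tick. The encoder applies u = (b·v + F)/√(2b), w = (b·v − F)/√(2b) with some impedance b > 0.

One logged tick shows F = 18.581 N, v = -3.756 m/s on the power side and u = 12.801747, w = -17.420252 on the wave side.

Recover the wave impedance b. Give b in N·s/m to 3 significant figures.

u + w = -4.618505;  u + w = √(2b)·v, so √(2b) = -4.618505/(-3.756) = 1.229634.
b = (√(2b))²/2 = 1.512000/2 = 0.756000.
(Check via u − w = 2F/√(2b): u − w = 30.221999, 2F/√(2b) = 30.222003.)

b = 0.756 N·s/m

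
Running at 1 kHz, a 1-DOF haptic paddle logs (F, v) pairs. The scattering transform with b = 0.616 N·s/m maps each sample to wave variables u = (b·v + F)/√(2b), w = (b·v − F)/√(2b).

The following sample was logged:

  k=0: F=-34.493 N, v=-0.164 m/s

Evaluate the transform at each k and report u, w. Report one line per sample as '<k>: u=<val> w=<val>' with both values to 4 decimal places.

k=0: b·v=0.616×(-0.164)=-0.1010; √(2b)=1.1100; u=(-0.1010+(-34.493))/1.1100=-31.1671, w=(-0.1010−(-34.493))/1.1100=30.9850

0: u=-31.1671 w=30.9850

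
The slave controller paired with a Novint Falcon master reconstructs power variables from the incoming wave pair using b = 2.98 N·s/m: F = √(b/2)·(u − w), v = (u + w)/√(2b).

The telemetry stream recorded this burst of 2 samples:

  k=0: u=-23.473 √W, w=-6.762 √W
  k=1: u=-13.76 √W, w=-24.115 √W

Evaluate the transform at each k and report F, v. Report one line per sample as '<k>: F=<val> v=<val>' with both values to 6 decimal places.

0: F=-20.398375 v=-12.384739
1: F=12.639888 v=-15.514204

k=0: u−w=-16.711000, u+w=-30.235000; √(b/2)=1.220656, √(2b)=2.441311; F=1.220656×(-16.711)=-20.398375, v=-30.235000/2.441311=-12.384739
k=1: u−w=10.355000, u+w=-37.875000; √(b/2)=1.220656, √(2b)=2.441311; F=1.220656×10.355=12.639888, v=-37.875000/2.441311=-15.514204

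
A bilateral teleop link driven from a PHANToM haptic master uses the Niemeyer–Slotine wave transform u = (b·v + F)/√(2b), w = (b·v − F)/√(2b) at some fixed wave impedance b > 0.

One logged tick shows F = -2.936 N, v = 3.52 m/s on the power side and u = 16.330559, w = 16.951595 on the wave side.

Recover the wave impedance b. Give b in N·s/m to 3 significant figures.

u + w = 33.282154;  u + w = √(2b)·v, so √(2b) = 33.282154/3.52 = 9.455157.
b = (√(2b))²/2 = 89.400001/2 = 44.700001.
(Check via u − w = 2F/√(2b): u − w = -0.621036, 2F/√(2b) = -0.621037.)

b = 44.7 N·s/m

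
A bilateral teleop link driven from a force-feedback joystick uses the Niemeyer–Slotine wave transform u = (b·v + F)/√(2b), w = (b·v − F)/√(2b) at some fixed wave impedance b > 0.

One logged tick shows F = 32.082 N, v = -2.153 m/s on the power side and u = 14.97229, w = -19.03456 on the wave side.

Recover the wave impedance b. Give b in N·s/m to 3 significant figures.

b = 1.78 N·s/m

u + w = -4.0623;  u + w = √(2b)·v, so √(2b) = -4.0623/(-2.153) = 1.8868.
b = (√(2b))²/2 = 3.5600/2 = 1.7800.
(Check via u − w = 2F/√(2b): u − w = 34.0069, 2F/√(2b) = 34.0069.)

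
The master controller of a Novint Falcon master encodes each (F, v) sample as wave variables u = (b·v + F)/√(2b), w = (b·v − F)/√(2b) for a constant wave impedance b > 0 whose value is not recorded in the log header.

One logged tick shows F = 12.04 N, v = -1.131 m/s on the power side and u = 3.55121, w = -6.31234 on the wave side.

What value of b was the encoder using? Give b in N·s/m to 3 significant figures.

u + w = -2.7611;  u + w = √(2b)·v, so √(2b) = -2.7611/(-1.131) = 2.4413.
b = (√(2b))²/2 = 5.9600/2 = 2.9800.
(Check via u − w = 2F/√(2b): u − w = 9.8636, 2F/√(2b) = 9.8635.)

b = 2.98 N·s/m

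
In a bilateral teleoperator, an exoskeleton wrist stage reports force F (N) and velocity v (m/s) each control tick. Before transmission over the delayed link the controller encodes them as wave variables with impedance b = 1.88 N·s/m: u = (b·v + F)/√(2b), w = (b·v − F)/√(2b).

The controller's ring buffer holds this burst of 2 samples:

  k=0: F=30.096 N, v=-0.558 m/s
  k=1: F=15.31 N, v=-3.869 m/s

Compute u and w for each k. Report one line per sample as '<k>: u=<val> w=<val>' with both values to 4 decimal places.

0: u=14.9798 w=-16.0618
1: u=4.1444 w=-11.6467

k=0: b·v=1.88×(-0.558)=-1.0490; √(2b)=1.9391; u=(-1.0490+30.096)/1.9391=14.9798, w=(-1.0490−30.096)/1.9391=-16.0618
k=1: b·v=1.88×(-3.869)=-7.2737; √(2b)=1.9391; u=(-7.2737+15.31)/1.9391=4.1444, w=(-7.2737−15.31)/1.9391=-11.6467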